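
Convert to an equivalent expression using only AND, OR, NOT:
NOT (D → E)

D AND NOT E
(Negated implication: NOT(A → B) = A AND NOT B)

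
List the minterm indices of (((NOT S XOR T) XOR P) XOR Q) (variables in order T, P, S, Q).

Σm(0, 3, 5, 6, 9, 10, 12, 15) = (NOT T AND NOT P AND NOT S AND NOT Q) OR (NOT T AND NOT P AND S AND Q) OR (NOT T AND P AND NOT S AND Q) OR (NOT T AND P AND S AND NOT Q) OR (T AND NOT P AND NOT S AND Q) OR (T AND NOT P AND S AND NOT Q) OR (T AND P AND NOT S AND NOT Q) OR (T AND P AND S AND Q)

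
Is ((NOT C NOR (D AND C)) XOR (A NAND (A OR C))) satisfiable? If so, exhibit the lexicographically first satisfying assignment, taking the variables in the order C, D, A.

C=0, D=0, A=0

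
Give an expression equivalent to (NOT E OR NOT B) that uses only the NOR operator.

(((E NOR E) NOR (B NOR B)) NOR ((E NOR E) NOR (B NOR B)))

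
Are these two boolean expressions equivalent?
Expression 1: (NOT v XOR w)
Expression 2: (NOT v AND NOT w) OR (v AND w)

Yes, they are equivalent — the two output columns agree on all 4 assignments:
v | w | Expression 1 | Expression 2
-----------------------------------
0 | 0 | 1 | 1
0 | 1 | 0 | 0
1 | 0 | 0 | 0
1 | 1 | 1 | 1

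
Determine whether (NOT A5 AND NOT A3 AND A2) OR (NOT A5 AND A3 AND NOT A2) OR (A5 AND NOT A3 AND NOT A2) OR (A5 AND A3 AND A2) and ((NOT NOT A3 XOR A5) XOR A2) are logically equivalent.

Yes, they are equivalent — the two output columns agree on all 8 assignments:
A5 | A3 | A2 | Expression 1 | Expression 2
------------------------------------------
0 | 0 | 0 | 0 | 0
0 | 0 | 1 | 1 | 1
0 | 1 | 0 | 1 | 1
0 | 1 | 1 | 0 | 0
1 | 0 | 0 | 1 | 1
1 | 0 | 1 | 0 | 0
1 | 1 | 0 | 0 | 0
1 | 1 | 1 | 1 | 1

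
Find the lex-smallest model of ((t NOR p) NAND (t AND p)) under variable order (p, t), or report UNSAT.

p=0, t=0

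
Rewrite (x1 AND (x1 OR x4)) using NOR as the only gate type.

((x1 NOR x1) NOR (((x1 NOR x4) NOR (x1 NOR x4)) NOR ((x1 NOR x4) NOR (x1 NOR x4))))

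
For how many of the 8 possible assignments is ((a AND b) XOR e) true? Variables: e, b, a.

Satisfying assignments: (0,1,1), (1,0,0), (1,0,1), (1,1,0)
Count: 4 out of 8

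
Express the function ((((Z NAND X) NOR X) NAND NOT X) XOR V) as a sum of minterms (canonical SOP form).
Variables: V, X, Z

Σm(0, 1, 2, 3) = (NOT V AND NOT X AND NOT Z) OR (NOT V AND NOT X AND Z) OR (NOT V AND X AND NOT Z) OR (NOT V AND X AND Z)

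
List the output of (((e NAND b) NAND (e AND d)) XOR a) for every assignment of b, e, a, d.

b | e | a | d | Output
----------------------
0 | 0 | 0 | 0 | 1
0 | 0 | 0 | 1 | 1
0 | 0 | 1 | 0 | 0
0 | 0 | 1 | 1 | 0
0 | 1 | 0 | 0 | 1
0 | 1 | 0 | 1 | 0
0 | 1 | 1 | 0 | 0
0 | 1 | 1 | 1 | 1
1 | 0 | 0 | 0 | 1
1 | 0 | 0 | 1 | 1
1 | 0 | 1 | 0 | 0
1 | 0 | 1 | 1 | 0
1 | 1 | 0 | 0 | 1
1 | 1 | 0 | 1 | 1
1 | 1 | 1 | 0 | 0
1 | 1 | 1 | 1 | 0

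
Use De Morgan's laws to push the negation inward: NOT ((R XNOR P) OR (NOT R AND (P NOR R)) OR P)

NOT (R XNOR P) AND NOT (NOT R AND (P NOR R)) AND NOT P
De Morgan's: NOT(OR of terms) = AND of negations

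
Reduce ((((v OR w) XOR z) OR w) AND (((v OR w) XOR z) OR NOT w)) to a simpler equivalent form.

By distribution ((E OR v) AND (E OR NOT v) = E):
= ((v OR w) XOR z)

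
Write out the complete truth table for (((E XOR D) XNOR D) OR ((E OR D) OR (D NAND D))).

D | E | Output
--------------
0 | 0 | 1
0 | 1 | 1
1 | 0 | 1
1 | 1 | 1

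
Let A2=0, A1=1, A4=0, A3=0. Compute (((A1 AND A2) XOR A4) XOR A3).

Substituting: (((1 AND 0) XOR 0) XOR 0)
= 0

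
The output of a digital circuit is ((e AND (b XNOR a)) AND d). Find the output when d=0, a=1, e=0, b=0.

Substituting: ((0 AND (0 XNOR 1)) AND 0)
= 0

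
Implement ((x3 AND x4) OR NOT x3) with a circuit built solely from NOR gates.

((((x3 NOR x3) NOR (x4 NOR x4)) NOR (x3 NOR x3)) NOR (((x3 NOR x3) NOR (x4 NOR x4)) NOR (x3 NOR x3)))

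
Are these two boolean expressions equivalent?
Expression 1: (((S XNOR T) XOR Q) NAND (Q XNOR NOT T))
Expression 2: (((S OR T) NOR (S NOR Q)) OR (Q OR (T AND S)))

No. Counterexample: with Q=0, S=0, T=0, Expression 1 = 1 but Expression 2 = 0.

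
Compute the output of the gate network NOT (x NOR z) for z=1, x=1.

Substituting: NOT (1 NOR 1)
= 1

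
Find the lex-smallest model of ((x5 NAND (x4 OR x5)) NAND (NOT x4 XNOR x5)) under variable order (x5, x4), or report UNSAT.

x5=0, x4=0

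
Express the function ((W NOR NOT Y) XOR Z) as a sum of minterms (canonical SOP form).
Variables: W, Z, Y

Σm(1, 2, 6, 7) = (NOT W AND NOT Z AND Y) OR (NOT W AND Z AND NOT Y) OR (W AND Z AND NOT Y) OR (W AND Z AND Y)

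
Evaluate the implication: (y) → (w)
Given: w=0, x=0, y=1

Antecedent (y) = 1; consequent (w) = 0.
1 → 0 = 0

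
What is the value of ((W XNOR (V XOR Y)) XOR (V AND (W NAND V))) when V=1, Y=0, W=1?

Substituting: ((1 XNOR (1 XOR 0)) XOR (1 AND (1 NAND 1)))
= 1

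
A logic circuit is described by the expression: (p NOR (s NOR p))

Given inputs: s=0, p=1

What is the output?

Substituting: (1 NOR (0 NOR 1))
= 0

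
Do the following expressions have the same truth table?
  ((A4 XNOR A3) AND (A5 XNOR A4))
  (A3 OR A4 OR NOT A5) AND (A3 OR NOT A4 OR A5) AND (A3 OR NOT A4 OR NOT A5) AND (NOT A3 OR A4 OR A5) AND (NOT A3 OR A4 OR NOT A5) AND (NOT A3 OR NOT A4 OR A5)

Yes, they are equivalent — the two output columns agree on all 8 assignments:
A3 | A4 | A5 | Expression 1 | Expression 2
------------------------------------------
0 | 0 | 0 | 1 | 1
0 | 0 | 1 | 0 | 0
0 | 1 | 0 | 0 | 0
0 | 1 | 1 | 0 | 0
1 | 0 | 0 | 0 | 0
1 | 0 | 1 | 0 | 0
1 | 1 | 0 | 0 | 0
1 | 1 | 1 | 1 | 1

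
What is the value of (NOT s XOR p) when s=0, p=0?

Substituting: (NOT 0 XOR 0)
= 1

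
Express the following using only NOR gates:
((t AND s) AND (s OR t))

((((t NOR t) NOR (s NOR s)) NOR ((t NOR t) NOR (s NOR s))) NOR (((s NOR t) NOR (s NOR t)) NOR ((s NOR t) NOR (s NOR t))))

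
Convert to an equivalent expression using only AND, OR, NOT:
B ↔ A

(B AND A) OR (NOT B AND NOT A)
(Biconditional = both true or both false)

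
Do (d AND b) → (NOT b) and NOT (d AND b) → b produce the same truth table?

No, Inverse is not equivalent to original (counterexample: d=0, b=0)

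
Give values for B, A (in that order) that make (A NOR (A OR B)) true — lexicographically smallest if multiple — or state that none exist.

B=0, A=0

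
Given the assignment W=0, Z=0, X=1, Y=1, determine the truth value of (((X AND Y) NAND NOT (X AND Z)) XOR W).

Substituting: (((1 AND 1) NAND NOT (1 AND 0)) XOR 0)
= 0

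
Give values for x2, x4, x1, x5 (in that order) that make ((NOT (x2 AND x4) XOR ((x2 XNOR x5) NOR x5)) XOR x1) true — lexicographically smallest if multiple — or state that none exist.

x2=0, x4=0, x1=0, x5=0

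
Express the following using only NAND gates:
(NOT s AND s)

(((s NAND s) NAND s) NAND ((s NAND s) NAND s))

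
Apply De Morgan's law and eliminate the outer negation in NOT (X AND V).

NOT X OR NOT V
De Morgan's: NOT(AND of terms) = OR of negations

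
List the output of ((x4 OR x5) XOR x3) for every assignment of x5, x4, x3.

x5 | x4 | x3 | Output
---------------------
0 | 0 | 0 | 0
0 | 0 | 1 | 1
0 | 1 | 0 | 1
0 | 1 | 1 | 0
1 | 0 | 0 | 1
1 | 0 | 1 | 0
1 | 1 | 0 | 1
1 | 1 | 1 | 0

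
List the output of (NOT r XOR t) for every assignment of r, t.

r | t | Output
--------------
0 | 0 | 1
0 | 1 | 0
1 | 0 | 0
1 | 1 | 1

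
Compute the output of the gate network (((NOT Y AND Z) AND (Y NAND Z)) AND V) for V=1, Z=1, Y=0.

Substituting: (((NOT 0 AND 1) AND (0 NAND 1)) AND 1)
= 1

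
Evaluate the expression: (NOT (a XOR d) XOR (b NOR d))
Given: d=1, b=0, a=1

Substituting: (NOT (1 XOR 1) XOR (0 NOR 1))
= 1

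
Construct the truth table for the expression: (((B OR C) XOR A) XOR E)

C | B | A | E | Output
----------------------
0 | 0 | 0 | 0 | 0
0 | 0 | 0 | 1 | 1
0 | 0 | 1 | 0 | 1
0 | 0 | 1 | 1 | 0
0 | 1 | 0 | 0 | 1
0 | 1 | 0 | 1 | 0
0 | 1 | 1 | 0 | 0
0 | 1 | 1 | 1 | 1
1 | 0 | 0 | 0 | 1
1 | 0 | 0 | 1 | 0
1 | 0 | 1 | 0 | 0
1 | 0 | 1 | 1 | 1
1 | 1 | 0 | 0 | 1
1 | 1 | 0 | 1 | 0
1 | 1 | 1 | 0 | 0
1 | 1 | 1 | 1 | 1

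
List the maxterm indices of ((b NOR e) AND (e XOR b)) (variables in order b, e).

ΠM(0, 1, 2, 3) = (b OR e) AND (b OR NOT e) AND (NOT b OR e) AND (NOT b OR NOT e)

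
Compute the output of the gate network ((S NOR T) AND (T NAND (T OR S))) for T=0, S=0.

Substituting: ((0 NOR 0) AND (0 NAND (0 OR 0)))
= 1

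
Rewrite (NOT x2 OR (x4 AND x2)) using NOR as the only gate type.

(((x2 NOR x2) NOR ((x4 NOR x4) NOR (x2 NOR x2))) NOR ((x2 NOR x2) NOR ((x4 NOR x4) NOR (x2 NOR x2))))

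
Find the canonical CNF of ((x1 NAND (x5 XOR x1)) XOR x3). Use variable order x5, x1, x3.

(x5 OR x1 OR NOT x3) AND (x5 OR NOT x1 OR x3) AND (NOT x5 OR x1 OR NOT x3) AND (NOT x5 OR NOT x1 OR NOT x3)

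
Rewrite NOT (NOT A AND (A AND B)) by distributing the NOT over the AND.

A OR NOT (A AND B)
De Morgan's: NOT(AND of terms) = OR of negations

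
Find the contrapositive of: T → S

Contrapositive: NOT S → NOT T
Note: A statement and its contrapositive are logically equivalent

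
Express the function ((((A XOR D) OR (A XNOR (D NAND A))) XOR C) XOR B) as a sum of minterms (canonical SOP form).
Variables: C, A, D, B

Σm(1, 2, 4, 7, 8, 11, 13, 14) = (NOT C AND NOT A AND NOT D AND B) OR (NOT C AND NOT A AND D AND NOT B) OR (NOT C AND A AND NOT D AND NOT B) OR (NOT C AND A AND D AND B) OR (C AND NOT A AND NOT D AND NOT B) OR (C AND NOT A AND D AND B) OR (C AND A AND NOT D AND B) OR (C AND A AND D AND NOT B)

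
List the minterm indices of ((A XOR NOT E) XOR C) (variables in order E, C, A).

Σm(0, 3, 5, 6) = (NOT E AND NOT C AND NOT A) OR (NOT E AND C AND A) OR (E AND NOT C AND A) OR (E AND C AND NOT A)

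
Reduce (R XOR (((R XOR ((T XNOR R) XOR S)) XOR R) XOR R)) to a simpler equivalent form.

By XOR self-cancellation ((E XOR v) XOR v = E) then XOR self-cancellation ((E XOR v) XOR v = E):
= ((T XNOR R) XOR S)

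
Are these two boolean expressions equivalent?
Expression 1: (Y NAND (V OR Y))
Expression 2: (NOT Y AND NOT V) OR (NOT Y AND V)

Yes, they are equivalent — the two output columns agree on all 4 assignments:
Y | V | Expression 1 | Expression 2
-----------------------------------
0 | 0 | 1 | 1
0 | 1 | 1 | 1
1 | 0 | 0 | 0
1 | 1 | 0 | 0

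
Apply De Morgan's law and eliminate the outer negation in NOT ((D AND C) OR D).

NOT (D AND C) AND NOT D
De Morgan's: NOT(OR of terms) = AND of negations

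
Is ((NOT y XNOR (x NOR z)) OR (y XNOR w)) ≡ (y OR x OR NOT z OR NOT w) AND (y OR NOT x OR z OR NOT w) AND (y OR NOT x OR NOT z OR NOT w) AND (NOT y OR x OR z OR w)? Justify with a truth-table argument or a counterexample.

Yes, they are equivalent — the two output columns agree on all 16 assignments:
y | x | z | w | Expression 1 | Expression 2
-------------------------------------------
0 | 0 | 0 | 0 | 1 | 1
0 | 0 | 0 | 1 | 1 | 1
0 | 0 | 1 | 0 | 1 | 1
0 | 0 | 1 | 1 | 0 | 0
0 | 1 | 0 | 0 | 1 | 1
0 | 1 | 0 | 1 | 0 | 0
0 | 1 | 1 | 0 | 1 | 1
0 | 1 | 1 | 1 | 0 | 0
1 | 0 | 0 | 0 | 0 | 0
1 | 0 | 0 | 1 | 1 | 1
1 | 0 | 1 | 0 | 1 | 1
1 | 0 | 1 | 1 | 1 | 1
1 | 1 | 0 | 0 | 1 | 1
1 | 1 | 0 | 1 | 1 | 1
1 | 1 | 1 | 0 | 1 | 1
1 | 1 | 1 | 1 | 1 | 1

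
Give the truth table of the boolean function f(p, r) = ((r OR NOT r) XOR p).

p | r | Output
--------------
0 | 0 | 1
0 | 1 | 1
1 | 0 | 0
1 | 1 | 0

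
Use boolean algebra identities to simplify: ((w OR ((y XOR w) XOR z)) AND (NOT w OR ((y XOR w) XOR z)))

By distribution ((E OR v) AND (E OR NOT v) = E):
= ((y XOR w) XOR z)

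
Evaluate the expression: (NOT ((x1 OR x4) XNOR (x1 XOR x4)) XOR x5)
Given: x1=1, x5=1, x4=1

Substituting: (NOT ((1 OR 1) XNOR (1 XOR 1)) XOR 1)
= 0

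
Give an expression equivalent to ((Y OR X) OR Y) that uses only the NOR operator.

((((Y NOR X) NOR (Y NOR X)) NOR Y) NOR (((Y NOR X) NOR (Y NOR X)) NOR Y))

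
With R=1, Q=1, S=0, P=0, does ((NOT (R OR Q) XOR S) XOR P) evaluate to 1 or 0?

Substituting: ((NOT (1 OR 1) XOR 0) XOR 0)
= 0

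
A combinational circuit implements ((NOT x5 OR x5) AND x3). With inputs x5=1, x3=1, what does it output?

Substituting: ((NOT 1 OR 1) AND 1)
= 1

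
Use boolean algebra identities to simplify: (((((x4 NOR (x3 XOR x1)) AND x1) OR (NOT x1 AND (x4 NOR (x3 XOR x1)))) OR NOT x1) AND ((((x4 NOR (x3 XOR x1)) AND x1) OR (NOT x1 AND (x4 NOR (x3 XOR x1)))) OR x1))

By distribution ((E OR v) AND (E OR NOT v) = E) then distribution ((E AND v) OR (E AND NOT v) = E):
= (x4 NOR (x3 XOR x1))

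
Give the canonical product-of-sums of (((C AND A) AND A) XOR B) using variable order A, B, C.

ΠM(0, 1, 4, 7) = (A OR B OR C) AND (A OR B OR NOT C) AND (NOT A OR B OR C) AND (NOT A OR NOT B OR NOT C)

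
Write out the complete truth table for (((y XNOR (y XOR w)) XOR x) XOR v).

w | y | x | v | Output
----------------------
0 | 0 | 0 | 0 | 1
0 | 0 | 0 | 1 | 0
0 | 0 | 1 | 0 | 0
0 | 0 | 1 | 1 | 1
0 | 1 | 0 | 0 | 1
0 | 1 | 0 | 1 | 0
0 | 1 | 1 | 0 | 0
0 | 1 | 1 | 1 | 1
1 | 0 | 0 | 0 | 0
1 | 0 | 0 | 1 | 1
1 | 0 | 1 | 0 | 1
1 | 0 | 1 | 1 | 0
1 | 1 | 0 | 0 | 0
1 | 1 | 0 | 1 | 1
1 | 1 | 1 | 0 | 1
1 | 1 | 1 | 1 | 0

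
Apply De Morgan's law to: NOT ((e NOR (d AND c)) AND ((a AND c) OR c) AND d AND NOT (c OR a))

NOT (e NOR (d AND c)) OR NOT ((a AND c) OR c) OR NOT d OR (c OR a)
De Morgan's: NOT(AND of terms) = OR of negations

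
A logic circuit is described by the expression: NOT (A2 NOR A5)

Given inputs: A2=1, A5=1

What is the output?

Substituting: NOT (1 NOR 1)
= 1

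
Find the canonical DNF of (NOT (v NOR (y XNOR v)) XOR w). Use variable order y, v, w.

(NOT y AND NOT v AND NOT w) OR (NOT y AND v AND NOT w) OR (y AND NOT v AND w) OR (y AND v AND NOT w)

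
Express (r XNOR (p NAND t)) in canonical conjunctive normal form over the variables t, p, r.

(t OR p OR r) AND (t OR NOT p OR r) AND (NOT t OR p OR r) AND (NOT t OR NOT p OR NOT r)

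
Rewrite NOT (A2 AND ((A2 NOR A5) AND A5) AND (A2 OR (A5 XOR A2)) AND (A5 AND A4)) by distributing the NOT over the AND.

NOT A2 OR NOT ((A2 NOR A5) AND A5) OR NOT (A2 OR (A5 XOR A2)) OR NOT (A5 AND A4)
De Morgan's: NOT(AND of terms) = OR of negations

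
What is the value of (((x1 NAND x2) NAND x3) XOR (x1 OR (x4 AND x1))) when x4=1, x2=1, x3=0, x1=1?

Substituting: (((1 NAND 1) NAND 0) XOR (1 OR (1 AND 1)))
= 0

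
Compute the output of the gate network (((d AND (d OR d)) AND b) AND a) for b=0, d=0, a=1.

Substituting: (((0 AND (0 OR 0)) AND 0) AND 1)
= 0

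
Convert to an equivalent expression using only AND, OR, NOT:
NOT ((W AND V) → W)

(W AND V) AND NOT W
(Negated implication: NOT(A → B) = A AND NOT B)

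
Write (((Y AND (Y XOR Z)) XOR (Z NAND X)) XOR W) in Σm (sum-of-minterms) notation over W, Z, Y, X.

Σm(0, 1, 4, 6, 10, 11, 13, 15) = (NOT W AND NOT Z AND NOT Y AND NOT X) OR (NOT W AND NOT Z AND NOT Y AND X) OR (NOT W AND Z AND NOT Y AND NOT X) OR (NOT W AND Z AND Y AND NOT X) OR (W AND NOT Z AND Y AND NOT X) OR (W AND NOT Z AND Y AND X) OR (W AND Z AND NOT Y AND X) OR (W AND Z AND Y AND X)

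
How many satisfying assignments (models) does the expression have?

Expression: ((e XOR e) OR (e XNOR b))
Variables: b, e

Satisfying assignments: (0,0), (1,1)
Count: 2 out of 4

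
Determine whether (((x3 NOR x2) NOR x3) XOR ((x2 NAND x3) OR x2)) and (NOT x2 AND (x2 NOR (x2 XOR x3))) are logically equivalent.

No. Counterexample: with x3=1, x2=0, Expression 1 = 1 but Expression 2 = 0.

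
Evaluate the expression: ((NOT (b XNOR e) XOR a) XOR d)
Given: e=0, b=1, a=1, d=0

Substituting: ((NOT (1 XNOR 0) XOR 1) XOR 0)
= 0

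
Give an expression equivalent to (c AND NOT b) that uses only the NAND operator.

((c NAND (b NAND b)) NAND (c NAND (b NAND b)))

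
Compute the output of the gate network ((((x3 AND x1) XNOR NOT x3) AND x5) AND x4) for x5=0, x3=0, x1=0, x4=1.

Substituting: ((((0 AND 0) XNOR NOT 0) AND 0) AND 1)
= 0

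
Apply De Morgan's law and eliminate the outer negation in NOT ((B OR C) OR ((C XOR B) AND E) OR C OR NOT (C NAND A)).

NOT (B OR C) AND NOT ((C XOR B) AND E) AND NOT C AND (C NAND A)
De Morgan's: NOT(OR of terms) = AND of negations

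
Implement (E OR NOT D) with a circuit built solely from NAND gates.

((E NAND E) NAND ((D NAND D) NAND (D NAND D)))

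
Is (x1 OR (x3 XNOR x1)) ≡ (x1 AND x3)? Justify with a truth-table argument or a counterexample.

No. Counterexample: with x3=0, x1=0, Expression 1 = 1 but Expression 2 = 0.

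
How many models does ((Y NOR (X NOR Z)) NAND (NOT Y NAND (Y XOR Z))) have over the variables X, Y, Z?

Satisfying assignments: (0,0,0), (0,0,1), (0,1,0), (0,1,1), (1,0,1), (1,1,0), (1,1,1)
Count: 7 out of 8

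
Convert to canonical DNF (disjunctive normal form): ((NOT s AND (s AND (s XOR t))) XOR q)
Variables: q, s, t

(q AND NOT s AND NOT t) OR (q AND NOT s AND t) OR (q AND s AND NOT t) OR (q AND s AND t)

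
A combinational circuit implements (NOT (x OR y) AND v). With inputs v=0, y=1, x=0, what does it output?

Substituting: (NOT (0 OR 1) AND 0)
= 0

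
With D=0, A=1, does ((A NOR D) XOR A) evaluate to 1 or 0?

Substituting: ((1 NOR 0) XOR 1)
= 1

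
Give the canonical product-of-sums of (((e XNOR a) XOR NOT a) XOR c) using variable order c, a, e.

ΠM(0, 2, 5, 7) = (c OR a OR e) AND (c OR NOT a OR e) AND (NOT c OR a OR NOT e) AND (NOT c OR NOT a OR NOT e)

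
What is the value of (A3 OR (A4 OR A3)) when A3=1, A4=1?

Substituting: (1 OR (1 OR 1))
= 1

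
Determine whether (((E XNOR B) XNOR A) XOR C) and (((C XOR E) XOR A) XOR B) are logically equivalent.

Yes, they are equivalent — the two output columns agree on all 16 assignments:
E | A | B | C | Expression 1 | Expression 2
-------------------------------------------
0 | 0 | 0 | 0 | 0 | 0
0 | 0 | 0 | 1 | 1 | 1
0 | 0 | 1 | 0 | 1 | 1
0 | 0 | 1 | 1 | 0 | 0
0 | 1 | 0 | 0 | 1 | 1
0 | 1 | 0 | 1 | 0 | 0
0 | 1 | 1 | 0 | 0 | 0
0 | 1 | 1 | 1 | 1 | 1
1 | 0 | 0 | 0 | 1 | 1
1 | 0 | 0 | 1 | 0 | 0
1 | 0 | 1 | 0 | 0 | 0
1 | 0 | 1 | 1 | 1 | 1
1 | 1 | 0 | 0 | 0 | 0
1 | 1 | 0 | 1 | 1 | 1
1 | 1 | 1 | 0 | 1 | 1
1 | 1 | 1 | 1 | 0 | 0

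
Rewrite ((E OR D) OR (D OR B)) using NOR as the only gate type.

((((E NOR D) NOR (E NOR D)) NOR ((D NOR B) NOR (D NOR B))) NOR (((E NOR D) NOR (E NOR D)) NOR ((D NOR B) NOR (D NOR B))))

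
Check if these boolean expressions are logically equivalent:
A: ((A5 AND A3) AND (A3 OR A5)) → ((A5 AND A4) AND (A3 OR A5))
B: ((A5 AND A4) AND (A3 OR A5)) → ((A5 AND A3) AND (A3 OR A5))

No, Converse is not equivalent to original (counterexample: A4=0, A3=1, A5=1)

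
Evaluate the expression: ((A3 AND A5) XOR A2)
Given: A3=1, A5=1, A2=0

Substituting: ((1 AND 1) XOR 0)
= 1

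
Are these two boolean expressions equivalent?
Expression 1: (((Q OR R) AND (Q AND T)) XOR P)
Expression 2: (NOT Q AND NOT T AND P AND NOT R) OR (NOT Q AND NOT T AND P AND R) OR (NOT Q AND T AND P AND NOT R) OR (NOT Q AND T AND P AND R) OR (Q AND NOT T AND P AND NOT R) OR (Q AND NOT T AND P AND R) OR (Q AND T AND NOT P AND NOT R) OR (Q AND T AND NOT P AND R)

Yes, they are equivalent — the two output columns agree on all 16 assignments:
Q | T | P | R | Expression 1 | Expression 2
-------------------------------------------
0 | 0 | 0 | 0 | 0 | 0
0 | 0 | 0 | 1 | 0 | 0
0 | 0 | 1 | 0 | 1 | 1
0 | 0 | 1 | 1 | 1 | 1
0 | 1 | 0 | 0 | 0 | 0
0 | 1 | 0 | 1 | 0 | 0
0 | 1 | 1 | 0 | 1 | 1
0 | 1 | 1 | 1 | 1 | 1
1 | 0 | 0 | 0 | 0 | 0
1 | 0 | 0 | 1 | 0 | 0
1 | 0 | 1 | 0 | 1 | 1
1 | 0 | 1 | 1 | 1 | 1
1 | 1 | 0 | 0 | 1 | 1
1 | 1 | 0 | 1 | 1 | 1
1 | 1 | 1 | 0 | 0 | 0
1 | 1 | 1 | 1 | 0 | 0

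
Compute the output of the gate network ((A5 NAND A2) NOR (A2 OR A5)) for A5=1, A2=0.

Substituting: ((1 NAND 0) NOR (0 OR 1))
= 0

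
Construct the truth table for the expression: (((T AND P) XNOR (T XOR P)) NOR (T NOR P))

P | T | Output
--------------
0 | 0 | 0
0 | 1 | 1
1 | 0 | 1
1 | 1 | 1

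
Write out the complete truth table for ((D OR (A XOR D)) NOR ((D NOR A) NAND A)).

A | D | Output
--------------
0 | 0 | 0
0 | 1 | 0
1 | 0 | 0
1 | 1 | 0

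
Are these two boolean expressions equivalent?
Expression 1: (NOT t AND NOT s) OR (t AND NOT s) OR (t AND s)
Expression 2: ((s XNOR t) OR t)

Yes, they are equivalent — the two output columns agree on all 4 assignments:
t | s | Expression 1 | Expression 2
-----------------------------------
0 | 0 | 1 | 1
0 | 1 | 0 | 0
1 | 0 | 1 | 1
1 | 1 | 1 | 1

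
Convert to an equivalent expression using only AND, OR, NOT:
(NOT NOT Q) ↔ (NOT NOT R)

((NOT NOT Q) AND (NOT NOT R)) OR (NOT Q AND NOT R)
(Biconditional = both true or both false)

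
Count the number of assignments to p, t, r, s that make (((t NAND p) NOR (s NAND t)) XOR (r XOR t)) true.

Satisfying assignments: (0,0,1,0), (0,0,1,1), (0,1,0,0), (0,1,0,1), (1,0,1,0), (1,0,1,1), (1,1,0,0), (1,1,1,1)
Count: 8 out of 16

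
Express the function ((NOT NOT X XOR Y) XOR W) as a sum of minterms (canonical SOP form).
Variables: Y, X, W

Σm(1, 2, 4, 7) = (NOT Y AND NOT X AND W) OR (NOT Y AND X AND NOT W) OR (Y AND NOT X AND NOT W) OR (Y AND X AND W)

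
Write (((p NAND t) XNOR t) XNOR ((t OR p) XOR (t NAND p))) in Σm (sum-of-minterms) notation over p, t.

Σm(2) = (p AND NOT t)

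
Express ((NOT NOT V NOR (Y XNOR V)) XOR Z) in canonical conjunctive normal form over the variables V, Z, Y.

(V OR Z OR Y) AND (V OR NOT Z OR NOT Y) AND (NOT V OR Z OR Y) AND (NOT V OR Z OR NOT Y)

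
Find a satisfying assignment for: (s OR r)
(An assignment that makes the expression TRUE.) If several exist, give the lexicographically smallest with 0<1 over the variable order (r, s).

r=0, s=1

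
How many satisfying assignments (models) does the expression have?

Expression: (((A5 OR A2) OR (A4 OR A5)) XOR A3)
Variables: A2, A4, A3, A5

Satisfying assignments: (0,0,0,1), (0,0,1,0), (0,1,0,0), (0,1,0,1), (1,0,0,0), (1,0,0,1), (1,1,0,0), (1,1,0,1)
Count: 8 out of 16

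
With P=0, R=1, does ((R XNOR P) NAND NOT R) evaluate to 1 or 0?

Substituting: ((1 XNOR 0) NAND NOT 1)
= 1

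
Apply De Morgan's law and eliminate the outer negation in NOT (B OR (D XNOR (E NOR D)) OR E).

NOT B AND NOT (D XNOR (E NOR D)) AND NOT E
De Morgan's: NOT(OR of terms) = AND of negations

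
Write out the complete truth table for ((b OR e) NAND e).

e | b | Output
--------------
0 | 0 | 1
0 | 1 | 1
1 | 0 | 0
1 | 1 | 0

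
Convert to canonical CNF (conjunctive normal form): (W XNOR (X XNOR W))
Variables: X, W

(X OR W) AND (X OR NOT W)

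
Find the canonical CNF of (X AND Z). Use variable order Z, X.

(Z OR X) AND (Z OR NOT X) AND (NOT Z OR X)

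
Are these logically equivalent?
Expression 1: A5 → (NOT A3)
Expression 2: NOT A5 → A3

No, Inverse is not equivalent to original (counterexample: A5=0, A3=0)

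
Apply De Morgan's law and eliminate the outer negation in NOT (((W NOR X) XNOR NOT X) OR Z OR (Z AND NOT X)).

NOT ((W NOR X) XNOR NOT X) AND NOT Z AND NOT (Z AND NOT X)
De Morgan's: NOT(OR of terms) = AND of negations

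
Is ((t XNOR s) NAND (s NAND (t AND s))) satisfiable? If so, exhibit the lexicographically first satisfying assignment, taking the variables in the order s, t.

s=0, t=1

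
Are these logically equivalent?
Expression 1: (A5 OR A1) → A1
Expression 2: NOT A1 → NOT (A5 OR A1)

Yes, Contrapositive is always equivalent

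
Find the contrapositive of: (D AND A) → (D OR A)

Contrapositive: NOT (D OR A) → NOT (D AND A)
Note: A statement and its contrapositive are logically equivalent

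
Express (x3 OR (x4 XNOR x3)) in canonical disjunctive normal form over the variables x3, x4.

(NOT x3 AND NOT x4) OR (x3 AND NOT x4) OR (x3 AND x4)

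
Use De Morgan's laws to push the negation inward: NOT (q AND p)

NOT q OR NOT p
De Morgan's: NOT(AND of terms) = OR of negations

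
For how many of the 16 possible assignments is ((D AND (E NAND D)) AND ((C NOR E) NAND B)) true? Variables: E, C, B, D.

Satisfying assignments: (0,0,0,1), (0,1,0,1), (0,1,1,1)
Count: 3 out of 16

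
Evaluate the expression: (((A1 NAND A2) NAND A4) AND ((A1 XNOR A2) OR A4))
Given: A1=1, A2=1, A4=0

Substituting: (((1 NAND 1) NAND 0) AND ((1 XNOR 1) OR 0))
= 1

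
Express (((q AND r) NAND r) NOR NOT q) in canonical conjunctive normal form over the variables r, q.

(r OR q) AND (r OR NOT q) AND (NOT r OR q)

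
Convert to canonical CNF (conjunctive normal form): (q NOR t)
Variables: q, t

(q OR NOT t) AND (NOT q OR t) AND (NOT q OR NOT t)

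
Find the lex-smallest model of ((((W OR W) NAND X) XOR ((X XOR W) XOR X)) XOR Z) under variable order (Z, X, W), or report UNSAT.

Z=0, X=0, W=0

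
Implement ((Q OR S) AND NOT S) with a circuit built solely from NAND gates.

((((Q NAND Q) NAND (S NAND S)) NAND (S NAND S)) NAND (((Q NAND Q) NAND (S NAND S)) NAND (S NAND S)))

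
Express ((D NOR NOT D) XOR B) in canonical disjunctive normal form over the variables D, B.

(NOT D AND B) OR (D AND B)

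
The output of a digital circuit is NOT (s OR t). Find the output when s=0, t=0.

Substituting: NOT (0 OR 0)
= 1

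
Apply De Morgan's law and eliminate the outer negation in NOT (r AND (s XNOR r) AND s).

NOT r OR NOT (s XNOR r) OR NOT s
De Morgan's: NOT(AND of terms) = OR of negations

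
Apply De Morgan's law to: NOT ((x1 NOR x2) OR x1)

NOT (x1 NOR x2) AND NOT x1
De Morgan's: NOT(OR of terms) = AND of negations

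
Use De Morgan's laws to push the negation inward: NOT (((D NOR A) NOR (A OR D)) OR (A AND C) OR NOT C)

NOT ((D NOR A) NOR (A OR D)) AND NOT (A AND C) AND C
De Morgan's: NOT(OR of terms) = AND of negations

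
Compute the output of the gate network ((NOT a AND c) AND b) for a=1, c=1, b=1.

Substituting: ((NOT 1 AND 1) AND 1)
= 0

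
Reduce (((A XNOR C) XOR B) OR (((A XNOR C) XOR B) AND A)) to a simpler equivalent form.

By absorption (E OR (E AND v) = E):
= ((A XNOR C) XOR B)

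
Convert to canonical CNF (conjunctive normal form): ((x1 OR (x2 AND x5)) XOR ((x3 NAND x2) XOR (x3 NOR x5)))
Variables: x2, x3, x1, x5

(x2 OR x3 OR x1 OR x5) AND (x2 OR x3 OR NOT x1 OR NOT x5) AND (x2 OR NOT x3 OR NOT x1 OR x5) AND (x2 OR NOT x3 OR NOT x1 OR NOT x5) AND (NOT x2 OR x3 OR x1 OR x5) AND (NOT x2 OR x3 OR x1 OR NOT x5) AND (NOT x2 OR x3 OR NOT x1 OR NOT x5) AND (NOT x2 OR NOT x3 OR x1 OR x5)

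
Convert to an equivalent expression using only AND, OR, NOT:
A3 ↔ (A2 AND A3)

(A3 AND (A2 AND A3)) OR (NOT A3 AND NOT (A2 AND A3))
(Biconditional = both true or both false)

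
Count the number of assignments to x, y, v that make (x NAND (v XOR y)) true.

Satisfying assignments: (0,0,0), (0,0,1), (0,1,0), (0,1,1), (1,0,0), (1,1,1)
Count: 6 out of 8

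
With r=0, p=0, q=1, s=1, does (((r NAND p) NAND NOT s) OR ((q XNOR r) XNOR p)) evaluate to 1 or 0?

Substituting: (((0 NAND 0) NAND NOT 1) OR ((1 XNOR 0) XNOR 0))
= 1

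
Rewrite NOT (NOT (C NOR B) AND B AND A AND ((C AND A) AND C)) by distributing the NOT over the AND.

(C NOR B) OR NOT B OR NOT A OR NOT ((C AND A) AND C)
De Morgan's: NOT(AND of terms) = OR of negations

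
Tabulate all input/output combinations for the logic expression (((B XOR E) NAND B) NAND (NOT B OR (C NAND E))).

C | E | B | Output
------------------
0 | 0 | 0 | 0
0 | 0 | 1 | 1
0 | 1 | 0 | 0
0 | 1 | 1 | 0
1 | 0 | 0 | 0
1 | 0 | 1 | 1
1 | 1 | 0 | 0
1 | 1 | 1 | 1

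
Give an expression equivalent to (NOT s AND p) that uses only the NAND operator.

(((s NAND s) NAND p) NAND ((s NAND s) NAND p))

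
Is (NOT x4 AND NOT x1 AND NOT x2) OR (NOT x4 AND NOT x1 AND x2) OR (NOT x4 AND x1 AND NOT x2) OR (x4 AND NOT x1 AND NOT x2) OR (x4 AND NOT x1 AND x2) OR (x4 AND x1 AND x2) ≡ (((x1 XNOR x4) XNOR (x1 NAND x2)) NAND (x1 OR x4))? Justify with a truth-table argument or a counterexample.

Yes, they are equivalent — the two output columns agree on all 8 assignments:
x4 | x1 | x2 | Expression 1 | Expression 2
------------------------------------------
0 | 0 | 0 | 1 | 1
0 | 0 | 1 | 1 | 1
0 | 1 | 0 | 1 | 1
0 | 1 | 1 | 0 | 0
1 | 0 | 0 | 1 | 1
1 | 0 | 1 | 1 | 1
1 | 1 | 0 | 0 | 0
1 | 1 | 1 | 1 | 1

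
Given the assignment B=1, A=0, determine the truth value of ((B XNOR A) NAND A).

Substituting: ((1 XNOR 0) NAND 0)
= 1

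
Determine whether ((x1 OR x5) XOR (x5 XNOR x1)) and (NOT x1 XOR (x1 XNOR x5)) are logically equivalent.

No. Counterexample: with x5=0, x1=0, Expression 1 = 1 but Expression 2 = 0.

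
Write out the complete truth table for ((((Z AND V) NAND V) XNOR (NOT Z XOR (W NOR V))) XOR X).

W | Z | X | V | Output
----------------------
0 | 0 | 0 | 0 | 0
0 | 0 | 0 | 1 | 1
0 | 0 | 1 | 0 | 1
0 | 0 | 1 | 1 | 0
0 | 1 | 0 | 0 | 1
0 | 1 | 0 | 1 | 1
0 | 1 | 1 | 0 | 0
0 | 1 | 1 | 1 | 0
1 | 0 | 0 | 0 | 1
1 | 0 | 0 | 1 | 1
1 | 0 | 1 | 0 | 0
1 | 0 | 1 | 1 | 0
1 | 1 | 0 | 0 | 0
1 | 1 | 0 | 1 | 1
1 | 1 | 1 | 0 | 1
1 | 1 | 1 | 1 | 0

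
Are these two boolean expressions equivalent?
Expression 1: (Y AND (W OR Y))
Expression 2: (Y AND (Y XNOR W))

No. Counterexample: with W=0, Y=1, Expression 1 = 1 but Expression 2 = 0.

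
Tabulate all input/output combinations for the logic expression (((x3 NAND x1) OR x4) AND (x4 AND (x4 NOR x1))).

x3 | x1 | x4 | Output
---------------------
0 | 0 | 0 | 0
0 | 0 | 1 | 0
0 | 1 | 0 | 0
0 | 1 | 1 | 0
1 | 0 | 0 | 0
1 | 0 | 1 | 0
1 | 1 | 0 | 0
1 | 1 | 1 | 0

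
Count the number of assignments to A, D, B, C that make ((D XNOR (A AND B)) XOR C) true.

Satisfying assignments: (0,0,0,0), (0,0,1,0), (0,1,0,1), (0,1,1,1), (1,0,0,0), (1,0,1,1), (1,1,0,1), (1,1,1,0)
Count: 8 out of 16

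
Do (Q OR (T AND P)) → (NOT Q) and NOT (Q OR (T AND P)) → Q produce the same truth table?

No, Inverse is not equivalent to original (counterexample: P=0, T=0, Q=0)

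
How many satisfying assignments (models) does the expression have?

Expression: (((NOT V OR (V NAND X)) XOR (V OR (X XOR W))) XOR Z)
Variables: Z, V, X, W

Satisfying assignments: (0,0,0,0), (0,0,1,1), (0,1,1,0), (0,1,1,1), (1,0,0,1), (1,0,1,0), (1,1,0,0), (1,1,0,1)
Count: 8 out of 16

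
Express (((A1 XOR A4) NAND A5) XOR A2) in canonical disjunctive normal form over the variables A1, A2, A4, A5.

(NOT A1 AND NOT A2 AND NOT A4 AND NOT A5) OR (NOT A1 AND NOT A2 AND NOT A4 AND A5) OR (NOT A1 AND NOT A2 AND A4 AND NOT A5) OR (NOT A1 AND A2 AND A4 AND A5) OR (A1 AND NOT A2 AND NOT A4 AND NOT A5) OR (A1 AND NOT A2 AND A4 AND NOT A5) OR (A1 AND NOT A2 AND A4 AND A5) OR (A1 AND A2 AND NOT A4 AND A5)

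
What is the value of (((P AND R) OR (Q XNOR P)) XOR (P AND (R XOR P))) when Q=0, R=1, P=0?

Substituting: (((0 AND 1) OR (0 XNOR 0)) XOR (0 AND (1 XOR 0)))
= 1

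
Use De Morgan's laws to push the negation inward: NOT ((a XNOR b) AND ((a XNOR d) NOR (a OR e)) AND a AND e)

NOT (a XNOR b) OR NOT ((a XNOR d) NOR (a OR e)) OR NOT a OR NOT e
De Morgan's: NOT(AND of terms) = OR of negations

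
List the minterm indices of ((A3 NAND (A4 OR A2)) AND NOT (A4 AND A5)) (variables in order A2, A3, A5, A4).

Σm(0, 1, 2, 4, 6, 8, 9, 10) = (NOT A2 AND NOT A3 AND NOT A5 AND NOT A4) OR (NOT A2 AND NOT A3 AND NOT A5 AND A4) OR (NOT A2 AND NOT A3 AND A5 AND NOT A4) OR (NOT A2 AND A3 AND NOT A5 AND NOT A4) OR (NOT A2 AND A3 AND A5 AND NOT A4) OR (A2 AND NOT A3 AND NOT A5 AND NOT A4) OR (A2 AND NOT A3 AND NOT A5 AND A4) OR (A2 AND NOT A3 AND A5 AND NOT A4)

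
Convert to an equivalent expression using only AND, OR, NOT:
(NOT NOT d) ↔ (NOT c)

((NOT NOT d) AND (NOT c)) OR (NOT d AND c)
(Biconditional = both true or both false)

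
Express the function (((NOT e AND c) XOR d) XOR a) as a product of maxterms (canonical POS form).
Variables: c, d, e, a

ΠM(0, 2, 5, 7, 9, 10, 12, 15) = (c OR d OR e OR a) AND (c OR d OR NOT e OR a) AND (c OR NOT d OR e OR NOT a) AND (c OR NOT d OR NOT e OR NOT a) AND (NOT c OR d OR e OR NOT a) AND (NOT c OR d OR NOT e OR a) AND (NOT c OR NOT d OR e OR a) AND (NOT c OR NOT d OR NOT e OR NOT a)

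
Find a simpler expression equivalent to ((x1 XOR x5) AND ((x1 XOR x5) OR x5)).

By absorption (E AND (E OR v) = E):
= (x1 XOR x5)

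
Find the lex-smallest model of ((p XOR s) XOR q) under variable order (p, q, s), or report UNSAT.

p=0, q=0, s=1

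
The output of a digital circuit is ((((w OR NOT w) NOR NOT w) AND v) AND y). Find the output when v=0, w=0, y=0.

Substituting: ((((0 OR NOT 0) NOR NOT 0) AND 0) AND 0)
= 0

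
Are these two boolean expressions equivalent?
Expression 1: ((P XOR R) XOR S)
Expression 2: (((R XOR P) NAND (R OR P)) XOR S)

No. Counterexample: with S=0, R=0, P=0, Expression 1 = 0 but Expression 2 = 1.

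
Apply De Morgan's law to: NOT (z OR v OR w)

NOT z AND NOT v AND NOT w
De Morgan's: NOT(OR of terms) = AND of negations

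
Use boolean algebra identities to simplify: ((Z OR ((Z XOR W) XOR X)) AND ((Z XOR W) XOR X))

By absorption (E AND (E OR v) = E):
= ((Z XOR W) XOR X)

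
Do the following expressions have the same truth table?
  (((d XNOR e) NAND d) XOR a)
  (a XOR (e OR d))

No. Counterexample: with d=0, a=0, e=0, Expression 1 = 1 but Expression 2 = 0.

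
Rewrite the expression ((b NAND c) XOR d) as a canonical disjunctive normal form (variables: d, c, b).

(NOT d AND NOT c AND NOT b) OR (NOT d AND NOT c AND b) OR (NOT d AND c AND NOT b) OR (d AND c AND b)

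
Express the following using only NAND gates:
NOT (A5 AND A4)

(((A5 NAND A4) NAND (A5 NAND A4)) NAND ((A5 NAND A4) NAND (A5 NAND A4)))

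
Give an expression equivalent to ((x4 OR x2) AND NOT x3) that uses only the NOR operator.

((((x4 NOR x2) NOR (x4 NOR x2)) NOR ((x4 NOR x2) NOR (x4 NOR x2))) NOR ((x3 NOR x3) NOR (x3 NOR x3)))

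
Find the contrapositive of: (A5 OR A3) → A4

Contrapositive: NOT A4 → NOT (A5 OR A3)
Note: A statement and its contrapositive are logically equivalent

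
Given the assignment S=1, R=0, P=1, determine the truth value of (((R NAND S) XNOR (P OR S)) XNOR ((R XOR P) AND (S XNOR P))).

Substituting: (((0 NAND 1) XNOR (1 OR 1)) XNOR ((0 XOR 1) AND (1 XNOR 1)))
= 1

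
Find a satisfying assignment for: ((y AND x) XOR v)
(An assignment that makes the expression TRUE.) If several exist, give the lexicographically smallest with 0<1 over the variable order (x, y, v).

x=0, y=0, v=1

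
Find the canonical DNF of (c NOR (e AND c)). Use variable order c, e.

(NOT c AND NOT e) OR (NOT c AND e)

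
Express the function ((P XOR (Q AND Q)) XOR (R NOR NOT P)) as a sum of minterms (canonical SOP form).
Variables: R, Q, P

Σm(2, 3, 5, 6) = (NOT R AND Q AND NOT P) OR (NOT R AND Q AND P) OR (R AND NOT Q AND P) OR (R AND Q AND NOT P)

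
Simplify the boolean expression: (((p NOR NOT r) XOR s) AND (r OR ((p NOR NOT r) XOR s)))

By absorption (E AND (E OR v) = E):
= ((p NOR NOT r) XOR s)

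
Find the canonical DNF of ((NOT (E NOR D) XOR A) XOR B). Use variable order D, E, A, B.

(NOT D AND NOT E AND NOT A AND B) OR (NOT D AND NOT E AND A AND NOT B) OR (NOT D AND E AND NOT A AND NOT B) OR (NOT D AND E AND A AND B) OR (D AND NOT E AND NOT A AND NOT B) OR (D AND NOT E AND A AND B) OR (D AND E AND NOT A AND NOT B) OR (D AND E AND A AND B)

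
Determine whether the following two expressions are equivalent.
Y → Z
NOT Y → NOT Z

No, Inverse is not equivalent to original (counterexample: Z=0, Y=1)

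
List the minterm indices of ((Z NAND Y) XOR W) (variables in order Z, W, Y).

Σm(0, 1, 4, 7) = (NOT Z AND NOT W AND NOT Y) OR (NOT Z AND NOT W AND Y) OR (Z AND NOT W AND NOT Y) OR (Z AND W AND Y)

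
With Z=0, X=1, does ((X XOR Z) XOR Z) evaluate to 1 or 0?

Substituting: ((1 XOR 0) XOR 0)
= 1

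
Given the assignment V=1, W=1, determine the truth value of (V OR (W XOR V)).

Substituting: (1 OR (1 XOR 1))
= 1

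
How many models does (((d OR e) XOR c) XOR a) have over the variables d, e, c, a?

Satisfying assignments: (0,0,0,1), (0,0,1,0), (0,1,0,0), (0,1,1,1), (1,0,0,0), (1,0,1,1), (1,1,0,0), (1,1,1,1)
Count: 8 out of 16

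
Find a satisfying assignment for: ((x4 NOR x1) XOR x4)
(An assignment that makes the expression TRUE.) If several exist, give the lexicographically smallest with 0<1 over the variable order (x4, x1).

x4=0, x1=0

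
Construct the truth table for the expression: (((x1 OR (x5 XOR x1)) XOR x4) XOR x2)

x4 | x2 | x5 | x1 | Output
--------------------------
0 | 0 | 0 | 0 | 0
0 | 0 | 0 | 1 | 1
0 | 0 | 1 | 0 | 1
0 | 0 | 1 | 1 | 1
0 | 1 | 0 | 0 | 1
0 | 1 | 0 | 1 | 0
0 | 1 | 1 | 0 | 0
0 | 1 | 1 | 1 | 0
1 | 0 | 0 | 0 | 1
1 | 0 | 0 | 1 | 0
1 | 0 | 1 | 0 | 0
1 | 0 | 1 | 1 | 0
1 | 1 | 0 | 0 | 0
1 | 1 | 0 | 1 | 1
1 | 1 | 1 | 0 | 1
1 | 1 | 1 | 1 | 1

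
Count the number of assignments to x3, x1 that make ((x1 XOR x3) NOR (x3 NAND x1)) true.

Satisfying assignments: (1,1)
Count: 1 out of 4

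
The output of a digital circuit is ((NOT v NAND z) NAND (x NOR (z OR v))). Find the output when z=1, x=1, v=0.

Substituting: ((NOT 0 NAND 1) NAND (1 NOR (1 OR 0)))
= 1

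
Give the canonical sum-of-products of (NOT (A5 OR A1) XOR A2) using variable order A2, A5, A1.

Σm(0, 5, 6, 7) = (NOT A2 AND NOT A5 AND NOT A1) OR (A2 AND NOT A5 AND A1) OR (A2 AND A5 AND NOT A1) OR (A2 AND A5 AND A1)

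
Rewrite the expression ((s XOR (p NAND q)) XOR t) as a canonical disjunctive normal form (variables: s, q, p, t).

(NOT s AND NOT q AND NOT p AND NOT t) OR (NOT s AND NOT q AND p AND NOT t) OR (NOT s AND q AND NOT p AND NOT t) OR (NOT s AND q AND p AND t) OR (s AND NOT q AND NOT p AND t) OR (s AND NOT q AND p AND t) OR (s AND q AND NOT p AND t) OR (s AND q AND p AND NOT t)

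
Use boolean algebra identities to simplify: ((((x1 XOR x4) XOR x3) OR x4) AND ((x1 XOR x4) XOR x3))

By absorption (E AND (E OR v) = E):
= ((x1 XOR x4) XOR x3)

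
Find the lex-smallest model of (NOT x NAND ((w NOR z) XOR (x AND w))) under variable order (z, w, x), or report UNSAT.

z=0, w=0, x=1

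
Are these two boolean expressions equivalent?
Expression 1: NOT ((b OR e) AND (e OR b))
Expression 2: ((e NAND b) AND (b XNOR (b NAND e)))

No. Counterexample: with b=0, e=0, Expression 1 = 1 but Expression 2 = 0.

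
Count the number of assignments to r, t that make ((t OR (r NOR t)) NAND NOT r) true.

Satisfying assignments: (1,0), (1,1)
Count: 2 out of 4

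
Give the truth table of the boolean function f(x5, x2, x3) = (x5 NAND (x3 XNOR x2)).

x5 | x2 | x3 | Output
---------------------
0 | 0 | 0 | 1
0 | 0 | 1 | 1
0 | 1 | 0 | 1
0 | 1 | 1 | 1
1 | 0 | 0 | 0
1 | 0 | 1 | 1
1 | 1 | 0 | 1
1 | 1 | 1 | 0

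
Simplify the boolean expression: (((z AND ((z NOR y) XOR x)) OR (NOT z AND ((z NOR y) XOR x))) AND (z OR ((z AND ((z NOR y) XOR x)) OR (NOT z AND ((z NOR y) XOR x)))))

By absorption (E AND (E OR v) = E) then distribution ((E AND v) OR (E AND NOT v) = E):
= ((z NOR y) XOR x)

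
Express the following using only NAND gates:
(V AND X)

((V NAND X) NAND (V NAND X))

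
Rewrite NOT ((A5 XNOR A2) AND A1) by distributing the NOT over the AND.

NOT (A5 XNOR A2) OR NOT A1
De Morgan's: NOT(AND of terms) = OR of negations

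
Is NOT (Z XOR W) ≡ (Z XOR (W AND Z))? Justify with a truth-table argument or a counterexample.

No. Counterexample: with Z=0, W=0, Expression 1 = 1 but Expression 2 = 0.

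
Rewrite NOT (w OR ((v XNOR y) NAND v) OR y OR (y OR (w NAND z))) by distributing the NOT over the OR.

NOT w AND NOT ((v XNOR y) NAND v) AND NOT y AND NOT (y OR (w NAND z))
De Morgan's: NOT(OR of terms) = AND of negations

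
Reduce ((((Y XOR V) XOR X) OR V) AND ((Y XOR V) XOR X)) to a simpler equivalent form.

By absorption (E AND (E OR v) = E):
= ((Y XOR V) XOR X)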